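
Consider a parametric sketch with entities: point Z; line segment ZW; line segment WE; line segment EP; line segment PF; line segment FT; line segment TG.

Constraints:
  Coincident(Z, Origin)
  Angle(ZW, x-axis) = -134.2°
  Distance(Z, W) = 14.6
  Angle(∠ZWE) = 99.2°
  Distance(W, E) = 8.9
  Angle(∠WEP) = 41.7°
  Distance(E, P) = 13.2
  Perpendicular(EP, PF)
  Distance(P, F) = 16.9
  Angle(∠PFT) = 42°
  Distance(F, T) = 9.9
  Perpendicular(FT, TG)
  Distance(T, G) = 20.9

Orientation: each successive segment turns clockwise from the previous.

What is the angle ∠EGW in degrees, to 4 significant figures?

22.47°

∠PFT = 42.0° gives FT at 138.7° from the x-axis; with |FT| = 9.9, T = (-9.825, -14.07). FT is perpendicular to TG, so TG runs at 48.70°; with |TG| = 20.9, G = (3.969, 1.629). Then cos ∠EGW = GE·GW / (|GE||GW|), giving 22.47°.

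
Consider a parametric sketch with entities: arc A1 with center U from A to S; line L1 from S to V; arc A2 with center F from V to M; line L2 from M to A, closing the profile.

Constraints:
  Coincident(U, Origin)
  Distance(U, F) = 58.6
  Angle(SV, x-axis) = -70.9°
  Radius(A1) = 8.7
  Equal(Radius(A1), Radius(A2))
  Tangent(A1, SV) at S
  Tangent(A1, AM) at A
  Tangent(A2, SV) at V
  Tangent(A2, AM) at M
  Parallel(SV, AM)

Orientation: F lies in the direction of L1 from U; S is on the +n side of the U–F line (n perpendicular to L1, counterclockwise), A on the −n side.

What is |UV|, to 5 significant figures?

59.242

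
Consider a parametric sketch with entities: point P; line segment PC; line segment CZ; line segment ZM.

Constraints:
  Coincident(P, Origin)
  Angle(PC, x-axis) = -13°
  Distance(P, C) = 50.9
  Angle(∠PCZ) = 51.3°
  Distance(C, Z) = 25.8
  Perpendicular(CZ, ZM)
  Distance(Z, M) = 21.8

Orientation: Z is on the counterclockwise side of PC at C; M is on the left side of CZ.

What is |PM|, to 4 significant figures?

18.91

P is at the origin; PC runs at -13.0° with length 50.9, so C = 50.9·(cos -13.0°, sin -13.0°) = (49.60, -11.45). ∠PCZ = 51.3°, so CZ runs at -13.0° + (180° − 51.3°) = 115.7° from the x-axis; with |CZ| = 25.8, Z = C + 25.8·(cos 115.7°, sin 115.7°) = (38.41, 11.80). The perpendicularity gives ZM at right angles to CZ; with |ZM| = 21.8 on the left of CZ, M = Z + 21.8·(-0.9011, -0.4337) = (18.76, 2.344). Then |PM| = |M − P| = 18.91.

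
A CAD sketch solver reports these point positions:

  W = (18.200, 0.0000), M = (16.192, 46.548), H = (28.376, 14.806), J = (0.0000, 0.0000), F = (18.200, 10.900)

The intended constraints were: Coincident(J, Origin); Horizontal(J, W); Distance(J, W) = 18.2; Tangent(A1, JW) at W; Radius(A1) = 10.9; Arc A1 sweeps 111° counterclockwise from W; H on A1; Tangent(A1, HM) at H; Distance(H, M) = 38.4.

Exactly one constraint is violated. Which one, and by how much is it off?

Distance(H, M) = 38.4 — off by 4.40.

J = (0.00, 0.00) ✓; J.y = 0.00, W.y = 0.00 ✓; |JW| = 18.20 ✓; ∠(FW, WJ) = 90.00° ✓; |FW| = 10.90 ✓; bearing(F→H) − bearing(F→W) = 111.0° ✓; |FH| = 10.90 ✓; ∠(FH, HM) = 90.00° ✓; |HM| = 34.00 ✗.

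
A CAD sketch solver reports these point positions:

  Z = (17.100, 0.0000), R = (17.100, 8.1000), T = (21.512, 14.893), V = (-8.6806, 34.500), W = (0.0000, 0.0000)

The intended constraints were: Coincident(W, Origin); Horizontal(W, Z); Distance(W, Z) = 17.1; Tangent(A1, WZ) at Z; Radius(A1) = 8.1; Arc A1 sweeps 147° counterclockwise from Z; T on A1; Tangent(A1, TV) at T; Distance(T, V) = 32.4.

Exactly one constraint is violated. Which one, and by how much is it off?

Distance(T, V) = 32.4 — off by 3.60.

W = (0.00, 0.00) ✓; W.y = 0.00, Z.y = 0.00 ✓; |WZ| = 17.10 ✓; ∠(RZ, ZW) = 90.00° ✓; |RZ| = 8.100 ✓; bearing(R→T) − bearing(R→Z) = 147.0° ✓; |RT| = 8.100 ✓; ∠(RT, TV) = 90.00° ✓; |TV| = 36.00 ✗.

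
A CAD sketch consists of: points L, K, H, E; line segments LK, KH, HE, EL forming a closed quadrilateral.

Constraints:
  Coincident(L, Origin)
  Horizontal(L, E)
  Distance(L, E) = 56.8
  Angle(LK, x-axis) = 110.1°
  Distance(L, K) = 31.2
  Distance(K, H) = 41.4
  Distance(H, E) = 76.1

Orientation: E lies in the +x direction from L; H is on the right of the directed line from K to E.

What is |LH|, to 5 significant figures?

21.670

Checks: L.y = 0.00, E.y = 0.00 ✓; |KH| = 41.40 ✓; |HE| = 76.10 ✓.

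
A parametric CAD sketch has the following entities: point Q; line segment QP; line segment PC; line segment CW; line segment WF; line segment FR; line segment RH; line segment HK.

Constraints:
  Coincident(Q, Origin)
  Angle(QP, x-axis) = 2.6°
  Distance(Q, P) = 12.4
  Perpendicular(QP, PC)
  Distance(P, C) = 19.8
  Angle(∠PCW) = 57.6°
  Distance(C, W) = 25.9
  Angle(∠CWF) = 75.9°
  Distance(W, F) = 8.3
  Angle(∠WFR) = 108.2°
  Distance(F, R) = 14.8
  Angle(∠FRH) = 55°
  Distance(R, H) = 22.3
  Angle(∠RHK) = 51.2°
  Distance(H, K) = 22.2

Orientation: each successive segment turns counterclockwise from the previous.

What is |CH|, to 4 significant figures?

22.88

∠WFR = 108.2° gives FR at 30.90° from the x-axis; with |FR| = 14.8, R = (9.246, 7.653). ∠FRH = 55.0° gives RH at 155.9° from the x-axis; with |RH| = 22.3, H = (-11.11, 16.76). Then |CH| = |H − C| = 22.88.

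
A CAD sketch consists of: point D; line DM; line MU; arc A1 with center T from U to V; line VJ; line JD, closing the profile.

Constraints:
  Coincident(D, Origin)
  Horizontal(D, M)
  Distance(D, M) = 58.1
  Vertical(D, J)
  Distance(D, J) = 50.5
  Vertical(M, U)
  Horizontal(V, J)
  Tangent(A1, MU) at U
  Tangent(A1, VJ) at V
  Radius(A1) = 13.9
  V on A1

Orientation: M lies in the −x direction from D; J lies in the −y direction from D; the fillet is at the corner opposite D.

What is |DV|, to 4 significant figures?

67.11

D is at the origin; D and M share the same y with |DM| = 58.1 and M on the −x side, so M = (-58.10, 0.000). D and J share the same x with |DJ| = 50.5 and J on the −y side, so J = (0.000, -50.50). The virtual corner opposite D is at (-58.10, -50.50). Tangency of A1 to MU means the radius TU is perpendicular to MU and tangency of A1 to VJ means the radius TV is perpendicular to VJ, with radius 13.9, so the center T sits 13.9 in from both sides at T = (-44.20, -36.60). That places the tangent points at U = (-58.10, -36.60) on MU and V = (-44.20, -50.50) on VJ. Then |DV| = |V − D| = 67.11.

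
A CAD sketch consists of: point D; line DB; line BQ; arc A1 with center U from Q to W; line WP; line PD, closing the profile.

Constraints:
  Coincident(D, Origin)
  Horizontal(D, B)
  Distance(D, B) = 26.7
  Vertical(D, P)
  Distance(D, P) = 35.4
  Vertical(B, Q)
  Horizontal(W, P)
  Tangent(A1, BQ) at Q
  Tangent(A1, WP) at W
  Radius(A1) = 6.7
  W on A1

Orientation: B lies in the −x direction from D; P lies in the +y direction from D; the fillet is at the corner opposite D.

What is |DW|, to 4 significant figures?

40.66

D is at the origin; D and B share the same y with |DB| = 26.7 and B on the −x side, so B = (-26.70, 0.000). D and P share the same x with |DP| = 35.4 and P on the +y side, so P = (0.000, 35.40). The virtual corner opposite D is at (-26.70, 35.40). Since A1 is tangent to BQ there, UQ ⟂ BQ and since A1 is tangent to WP there, UW ⟂ WP, with radius 6.7, so the center U sits 6.7 in from both sides at U = (-20.00, 28.70). That places the tangent points at Q = (-26.70, 28.70) on BQ and W = (-20.00, 35.40) on WP. Then |DW| = |W − D| = 40.66.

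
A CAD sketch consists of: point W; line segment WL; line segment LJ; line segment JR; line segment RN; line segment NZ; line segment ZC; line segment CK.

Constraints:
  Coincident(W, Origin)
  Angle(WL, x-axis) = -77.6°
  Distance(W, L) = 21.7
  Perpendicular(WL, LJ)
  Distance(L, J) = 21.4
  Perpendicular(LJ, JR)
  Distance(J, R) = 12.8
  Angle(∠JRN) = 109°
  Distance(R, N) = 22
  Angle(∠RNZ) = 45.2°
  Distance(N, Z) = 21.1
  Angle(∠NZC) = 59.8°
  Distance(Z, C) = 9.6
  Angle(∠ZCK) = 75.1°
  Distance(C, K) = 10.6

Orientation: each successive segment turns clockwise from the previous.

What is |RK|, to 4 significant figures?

16.27

W is at the origin; WL runs at -77.6° with length 21.7, so L = (4.660, -21.19). WL ⟂ LJ, so LJ runs at -167.6°; with |LJ| = 21.4, J = (-16.24, -25.79). The perpendicularity gives JR at right angles to LJ, so JR runs at 102.4°; with |JR| = 12.8, R = (-18.99, -13.29). ∠JRN = 109.0° gives RN at 31.40° from the x-axis; with |RN| = 22.0, N = (-0.2115, -1.826). ∠RNZ = 45.2° gives NZ at -103.4° from the x-axis; with |NZ| = 21.1, Z = (-5.101, -22.35). ∠NZC = 59.8° gives ZC at 136.4° from the x-axis; with |ZC| = 9.6, C = (-12.05, -15.73). ∠ZCK = 75.1° gives CK at 31.50° from the x-axis; with |CK| = 10.6, K = (-3.015, -10.19). Then |RK| = |K − R| = 16.27.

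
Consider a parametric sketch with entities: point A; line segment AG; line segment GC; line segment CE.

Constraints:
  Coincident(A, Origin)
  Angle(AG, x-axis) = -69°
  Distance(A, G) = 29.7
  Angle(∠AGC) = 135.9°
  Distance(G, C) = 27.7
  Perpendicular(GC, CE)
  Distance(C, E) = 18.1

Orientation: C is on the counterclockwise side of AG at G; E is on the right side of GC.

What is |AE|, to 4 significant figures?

62.50

A is at the origin; AG runs at -69.0° with length 29.7, so G = 29.7·(cos -69.0°, sin -69.0°) = (10.64, -27.73). ∠AGC = 135.9°, so GC runs at -69.0° + (180° − 135.9°) = -24.90° from the x-axis; with |GC| = 27.7, C = G + 27.7·(cos -24.90°, sin -24.90°) = (35.77, -39.39). GC is perpendicular to CE; with |CE| = 18.1 on the right of GC, E = C + 18.1·(-0.4210, -0.9070) = (28.15, -55.81). Then |AE| = |E − A| = 62.50.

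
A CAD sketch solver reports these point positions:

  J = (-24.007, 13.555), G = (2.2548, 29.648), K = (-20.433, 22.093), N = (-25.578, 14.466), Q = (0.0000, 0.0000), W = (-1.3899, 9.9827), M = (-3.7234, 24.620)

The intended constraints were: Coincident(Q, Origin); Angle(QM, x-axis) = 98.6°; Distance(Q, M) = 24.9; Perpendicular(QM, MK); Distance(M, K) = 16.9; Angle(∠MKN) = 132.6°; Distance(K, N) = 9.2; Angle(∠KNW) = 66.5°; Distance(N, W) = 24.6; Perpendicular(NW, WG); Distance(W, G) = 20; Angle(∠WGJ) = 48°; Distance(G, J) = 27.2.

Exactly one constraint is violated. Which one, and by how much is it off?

Distance(G, J) = 27.2 — off by 3.60.

Q = (0.00, 0.00) ✓; QM at 98.60° ✓; |QM| = 24.90 ✓; ∠(QM, MK) = 90.00° ✓; |MK| = 16.90 ✓; ∠MKN = 132.6° ✓; |KN| = 9.200 ✓; ∠KNW = 66.50° ✓; |NW| = 24.60 ✓; ∠(NW, WG) = 90.00° ✓; |WG| = 20.00 ✓; ∠WGJ = 48.00° ✓; |GJ| = 30.80 ✗.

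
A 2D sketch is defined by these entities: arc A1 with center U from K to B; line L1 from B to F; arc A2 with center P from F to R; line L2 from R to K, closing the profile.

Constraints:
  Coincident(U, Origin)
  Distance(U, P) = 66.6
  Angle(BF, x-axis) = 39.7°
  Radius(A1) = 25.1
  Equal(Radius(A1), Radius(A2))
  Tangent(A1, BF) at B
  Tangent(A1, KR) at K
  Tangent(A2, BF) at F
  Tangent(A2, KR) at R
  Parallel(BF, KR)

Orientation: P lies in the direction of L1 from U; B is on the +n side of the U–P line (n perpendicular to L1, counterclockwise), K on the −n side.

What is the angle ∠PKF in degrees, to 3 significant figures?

16.4°

Tangency of A1 to both parallel lines with radius 25.1 puts B and K at U ± 25.1·n: B = (-16.0, 19.3), K = (16.0, -19.3). Equal radii place F and R the same way about P: F = P + 25.1·n = (35.2, 61.9), R = P − 25.1·n = (67.3, 23.2). Then cos ∠PKF = KP·KF / (|KP||KF|), giving 16.4°.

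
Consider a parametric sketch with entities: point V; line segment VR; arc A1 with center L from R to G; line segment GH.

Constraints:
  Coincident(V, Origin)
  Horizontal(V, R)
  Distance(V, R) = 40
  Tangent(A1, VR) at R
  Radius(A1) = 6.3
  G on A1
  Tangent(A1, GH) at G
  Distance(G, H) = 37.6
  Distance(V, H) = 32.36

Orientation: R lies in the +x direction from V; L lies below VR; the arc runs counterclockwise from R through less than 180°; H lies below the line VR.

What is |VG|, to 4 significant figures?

35.31

V is at the origin; VR is horizontal with |VR| = 40.0 and R on the +x side, so R = (40.00, 0.000). A1 meets VR tangentially, so LR is at right angles to VR, so L = R + (0, -6.3) = (40.00, -6.300). Since LG ⟂ GH (tangency), |LH| = √(6.3² + 37.6²) = 38.12 regardless of where G sits on A1. So H lies on both circle(V, 32.36) and circle(L, 38.12); the below-VR intersection is H = (10.60, -30.57). G is the foot of the tangent from H: G = (35.24, -2.172).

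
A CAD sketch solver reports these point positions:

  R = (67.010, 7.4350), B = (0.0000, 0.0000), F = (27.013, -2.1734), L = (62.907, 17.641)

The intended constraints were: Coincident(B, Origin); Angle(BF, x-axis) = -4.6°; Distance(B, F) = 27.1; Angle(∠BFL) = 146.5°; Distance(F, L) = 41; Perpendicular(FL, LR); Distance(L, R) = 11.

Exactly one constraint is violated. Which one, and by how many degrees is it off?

Perpendicular(FL, LR) — off by 7.00°.

B = (0.00, 0.00) ✓; BF at -4.600° ✓; |BF| = 27.10 ✓; ∠BFL = 146.5° ✓; |FL| = 41.00 ✓; ∠(FL, LR) = 97.00° ✗; |LR| = 11.00 ✓.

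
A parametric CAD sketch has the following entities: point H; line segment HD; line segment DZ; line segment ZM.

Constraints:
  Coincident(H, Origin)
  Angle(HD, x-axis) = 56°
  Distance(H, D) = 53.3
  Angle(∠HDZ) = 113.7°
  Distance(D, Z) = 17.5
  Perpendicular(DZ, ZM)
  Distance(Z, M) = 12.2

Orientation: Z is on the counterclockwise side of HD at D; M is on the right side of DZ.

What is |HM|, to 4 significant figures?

72.36

H is at the origin; HD runs at 56.0° with length 53.3, so D = 53.3·(cos 56.0°, sin 56.0°) = (29.80, 44.19). ∠HDZ = 113.7°, so DZ runs at 56.0° + (180° − 113.7°) = 122.3° from the x-axis; with |DZ| = 17.5, Z = D + 17.5·(cos 122.3°, sin 122.3°) = (20.45, 58.98). DZ is perpendicular to ZM; with |ZM| = 12.2 on the right of DZ, M = Z + 12.2·(0.8453, 0.5344) = (30.77, 65.50). Then |HM| = |M − H| = 72.36.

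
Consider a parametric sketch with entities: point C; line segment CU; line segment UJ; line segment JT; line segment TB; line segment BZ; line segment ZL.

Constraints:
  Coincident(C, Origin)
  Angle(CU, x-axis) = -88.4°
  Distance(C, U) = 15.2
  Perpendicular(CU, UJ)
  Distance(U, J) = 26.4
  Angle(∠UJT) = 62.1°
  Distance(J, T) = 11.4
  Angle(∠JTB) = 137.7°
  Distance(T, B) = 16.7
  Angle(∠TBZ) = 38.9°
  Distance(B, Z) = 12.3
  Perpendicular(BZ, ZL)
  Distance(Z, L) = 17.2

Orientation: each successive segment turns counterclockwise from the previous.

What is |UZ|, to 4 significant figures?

12.85

C is at the origin; CU runs at -88.4° with length 15.2, so U = (0.4244, -15.19). CU ⟂ UJ, so UJ runs at 1.600°; with |UJ| = 26.4, J = (26.81, -14.46). ∠UJT = 62.1° gives JT at 119.5° from the x-axis; with |JT| = 11.4, T = (21.20, -4.535). ∠JTB = 137.7° gives TB at 161.8° from the x-axis; with |TB| = 16.7, B = (5.336, 0.6811). ∠TBZ = 38.9° gives BZ at -57.10° from the x-axis; with |BZ| = 12.3, Z = (12.02, -9.646). Then |UZ| = |Z − U| = 12.85.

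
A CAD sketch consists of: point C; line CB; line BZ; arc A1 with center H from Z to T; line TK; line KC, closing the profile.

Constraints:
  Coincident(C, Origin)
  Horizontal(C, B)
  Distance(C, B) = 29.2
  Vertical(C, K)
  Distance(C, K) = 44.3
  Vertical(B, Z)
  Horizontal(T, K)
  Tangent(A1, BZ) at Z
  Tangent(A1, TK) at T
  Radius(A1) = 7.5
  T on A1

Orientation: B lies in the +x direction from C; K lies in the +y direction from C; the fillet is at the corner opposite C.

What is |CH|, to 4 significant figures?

42.72

C is at the origin; CB is horizontal with |CB| = 29.2 and B on the +x side, so B = (29.20, 0.000). CK is vertical with |CK| = 44.3 and K on the +y side, so K = (0.000, 44.30). The virtual corner opposite C is at (29.20, 44.30). Tangency of A1 to BZ means the radius HZ is perpendicular to BZ and tangency of A1 to TK means the radius HT is perpendicular to TK, with radius 7.5, so the center H sits 7.5 in from both sides at H = (21.70, 36.80). Then |CH| = |H − C| = 42.72.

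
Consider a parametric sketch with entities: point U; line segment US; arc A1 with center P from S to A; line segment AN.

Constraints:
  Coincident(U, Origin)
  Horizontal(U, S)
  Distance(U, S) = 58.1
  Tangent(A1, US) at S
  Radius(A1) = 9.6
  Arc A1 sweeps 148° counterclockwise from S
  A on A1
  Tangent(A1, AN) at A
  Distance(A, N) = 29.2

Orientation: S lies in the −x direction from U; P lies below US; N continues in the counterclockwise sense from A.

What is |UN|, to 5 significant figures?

50.790

On A1, S sits at bearing 90° from P; a 148° counterclockwise sweep puts A at bearing 238°, so A = P + 9.6·(cos 238°, sin 238°) = (-63.187, -17.741). The tangent condition forces PA to be normal to AN, so AN runs along (−sin 238°, cos 238°); with |AN| = 29.2, N = (-38.424, -33.215). Then |UN| = |N − U| = 50.790.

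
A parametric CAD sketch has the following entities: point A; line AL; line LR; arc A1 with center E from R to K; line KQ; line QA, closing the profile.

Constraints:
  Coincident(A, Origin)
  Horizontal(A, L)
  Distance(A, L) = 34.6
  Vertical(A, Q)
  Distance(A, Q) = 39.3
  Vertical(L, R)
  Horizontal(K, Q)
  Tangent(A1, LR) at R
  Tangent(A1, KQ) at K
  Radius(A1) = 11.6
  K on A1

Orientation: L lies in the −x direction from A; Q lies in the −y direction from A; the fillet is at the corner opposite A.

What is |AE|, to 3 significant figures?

36.0

A is at the origin; AL is horizontal with |AL| = 34.6 and L on the −x side, so L = (-34.6, 0.00). A and Q share the same x with |AQ| = 39.3 and Q on the −y side, so Q = (0.00, -39.3). The virtual corner opposite A is at (-34.6, -39.3). The tangent condition forces ER to be normal to LR and the tangent condition forces EK to be normal to KQ, with radius 11.6, so the center E sits 11.6 in from both sides at E = (-23.0, -27.7). Then |AE| = |E − A| = 36.0.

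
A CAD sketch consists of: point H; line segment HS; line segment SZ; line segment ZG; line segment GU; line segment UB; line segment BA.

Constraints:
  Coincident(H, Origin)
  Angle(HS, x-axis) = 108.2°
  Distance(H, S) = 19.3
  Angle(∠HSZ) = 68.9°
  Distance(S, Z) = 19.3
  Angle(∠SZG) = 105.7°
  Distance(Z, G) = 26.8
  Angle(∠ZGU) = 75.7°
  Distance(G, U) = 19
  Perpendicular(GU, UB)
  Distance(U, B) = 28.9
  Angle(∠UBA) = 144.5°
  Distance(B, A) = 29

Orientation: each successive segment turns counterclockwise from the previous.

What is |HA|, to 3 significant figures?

47.5

GU is perpendicular to UB, so UB runs at 128°; with |UB| = 28.9, B = (-13.0, 16.0). ∠UBA = 144.5° gives BA at 163° from the x-axis; with |BA| = 29.0, A = (-40.8, 24.3). Then |HA| = |A − H| = 47.5.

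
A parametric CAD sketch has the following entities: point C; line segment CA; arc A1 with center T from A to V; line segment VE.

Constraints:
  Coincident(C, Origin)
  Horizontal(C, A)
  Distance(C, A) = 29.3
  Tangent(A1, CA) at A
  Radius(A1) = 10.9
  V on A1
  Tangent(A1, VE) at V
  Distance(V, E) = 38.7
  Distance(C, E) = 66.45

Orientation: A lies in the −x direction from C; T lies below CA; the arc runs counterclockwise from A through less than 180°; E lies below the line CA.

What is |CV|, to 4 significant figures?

41.01

Checks: |TV| = 10.90 ✓; ∠(TV, VE) = 90.00° ✓; |VE| = 38.70 ✓; |CE| = 66.45 ✓.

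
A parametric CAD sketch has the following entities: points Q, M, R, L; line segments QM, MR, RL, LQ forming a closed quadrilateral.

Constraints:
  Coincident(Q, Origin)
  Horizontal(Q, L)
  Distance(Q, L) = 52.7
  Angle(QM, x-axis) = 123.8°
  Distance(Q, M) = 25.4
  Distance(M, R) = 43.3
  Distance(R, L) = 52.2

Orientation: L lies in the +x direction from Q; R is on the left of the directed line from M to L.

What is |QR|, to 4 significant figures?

48.91

Checks: |MR| = 43.30 ✓; |RL| = 52.20 ✓.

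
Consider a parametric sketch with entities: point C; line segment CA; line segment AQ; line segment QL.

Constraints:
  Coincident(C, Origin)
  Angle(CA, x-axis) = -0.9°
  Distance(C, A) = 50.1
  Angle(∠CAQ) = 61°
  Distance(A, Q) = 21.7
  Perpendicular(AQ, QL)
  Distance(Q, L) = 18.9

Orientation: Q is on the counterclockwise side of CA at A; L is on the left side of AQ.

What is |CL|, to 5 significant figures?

25.053

C is at the origin; CA runs at -0.9° with length 50.1, so A = 50.1·(cos -0.9°, sin -0.9°) = (50.094, -0.78694). ∠CAQ = 61.0°, so AQ runs at -0.9° + (180° − 61.0°) = 118.10° from the x-axis; with |AQ| = 21.7, Q = A + 21.7·(cos 118.10°, sin 118.10°) = (39.873, 18.355). AQ ⟂ QL; with |QL| = 18.9 on the left of AQ, L = Q + 18.9·(-0.88213, -0.47101) = (23.201, 9.4531). Then |CL| = |L − C| = 25.053.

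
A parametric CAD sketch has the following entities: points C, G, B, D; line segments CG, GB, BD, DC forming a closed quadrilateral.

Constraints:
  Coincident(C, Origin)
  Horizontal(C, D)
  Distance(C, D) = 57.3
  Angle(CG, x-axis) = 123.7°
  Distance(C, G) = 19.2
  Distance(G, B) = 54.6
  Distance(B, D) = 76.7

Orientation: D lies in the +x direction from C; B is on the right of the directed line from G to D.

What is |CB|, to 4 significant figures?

39.63

Checks: |GB| = 54.60 ✓; |BD| = 76.70 ✓.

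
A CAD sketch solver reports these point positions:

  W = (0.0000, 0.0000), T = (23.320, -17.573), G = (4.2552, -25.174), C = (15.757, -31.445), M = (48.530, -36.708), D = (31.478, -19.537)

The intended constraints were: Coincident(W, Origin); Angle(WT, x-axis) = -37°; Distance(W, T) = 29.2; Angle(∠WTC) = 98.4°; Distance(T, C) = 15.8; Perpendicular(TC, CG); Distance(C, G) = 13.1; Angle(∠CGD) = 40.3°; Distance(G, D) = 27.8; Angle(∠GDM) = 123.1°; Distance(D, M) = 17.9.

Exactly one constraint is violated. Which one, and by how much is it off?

Distance(D, M) = 17.9 — off by 6.30.

W = (0.00, 0.00) ✓; WT at -37.00° ✓; |WT| = 29.20 ✓; ∠WTC = 98.40° ✓; |TC| = 15.80 ✓; ∠(TC, CG) = 90.00° ✓; |CG| = 13.10 ✓; ∠CGD = 40.30° ✓; |GD| = 27.80 ✓; ∠GDM = 123.1° ✓; |DM| = 24.20 ✗.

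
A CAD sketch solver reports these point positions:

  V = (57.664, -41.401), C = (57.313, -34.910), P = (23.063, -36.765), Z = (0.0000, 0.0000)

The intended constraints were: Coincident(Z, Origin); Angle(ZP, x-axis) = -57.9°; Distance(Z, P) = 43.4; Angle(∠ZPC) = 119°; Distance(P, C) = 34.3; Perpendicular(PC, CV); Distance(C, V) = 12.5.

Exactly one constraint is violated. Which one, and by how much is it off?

Distance(C, V) = 12.5 — off by 6.00.

Z = (0.00, 0.00) ✓; ZP at -57.90° ✓; |ZP| = 43.40 ✓; ∠ZPC = 119.0° ✓; |PC| = 34.30 ✓; ∠(PC, CV) = 90.00° ✓; |CV| = 6.500 ✗.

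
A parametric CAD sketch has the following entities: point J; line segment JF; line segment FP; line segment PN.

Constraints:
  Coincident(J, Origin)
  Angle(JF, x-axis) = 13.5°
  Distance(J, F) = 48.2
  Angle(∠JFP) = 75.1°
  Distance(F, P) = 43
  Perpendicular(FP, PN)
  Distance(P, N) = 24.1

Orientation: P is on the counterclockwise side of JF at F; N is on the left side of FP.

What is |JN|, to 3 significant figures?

38.0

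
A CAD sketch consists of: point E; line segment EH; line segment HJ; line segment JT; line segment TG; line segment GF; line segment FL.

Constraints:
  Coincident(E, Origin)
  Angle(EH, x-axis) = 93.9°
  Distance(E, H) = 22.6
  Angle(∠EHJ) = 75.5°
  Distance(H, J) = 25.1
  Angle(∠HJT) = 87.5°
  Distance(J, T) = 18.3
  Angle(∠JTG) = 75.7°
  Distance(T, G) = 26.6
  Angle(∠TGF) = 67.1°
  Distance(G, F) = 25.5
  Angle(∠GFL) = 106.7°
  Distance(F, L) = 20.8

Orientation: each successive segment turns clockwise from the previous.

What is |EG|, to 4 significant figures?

13.19

E is at the origin; EH runs at 93.9° with length 22.6, so H = (-1.537, 22.55). ∠EHJ = 75.5° gives HJ at -10.60° from the x-axis; with |HJ| = 25.1, J = (23.13, 17.93). ∠HJT = 87.5° gives JT at -103.1° from the x-axis; with |JT| = 18.3, T = (18.99, 0.1067). ∠JTG = 75.7° gives TG at 152.6° from the x-axis; with |TG| = 26.6, G = (-4.629, 12.35). Then |EG| = |G − E| = 13.19.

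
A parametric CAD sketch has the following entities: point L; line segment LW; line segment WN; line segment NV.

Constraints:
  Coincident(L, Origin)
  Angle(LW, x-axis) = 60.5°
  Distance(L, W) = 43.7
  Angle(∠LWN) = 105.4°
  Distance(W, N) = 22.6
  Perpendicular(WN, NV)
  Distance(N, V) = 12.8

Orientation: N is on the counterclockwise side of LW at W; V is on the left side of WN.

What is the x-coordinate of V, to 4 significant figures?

-3.525

L is at the origin; LW runs at 60.5° with length 43.7, so W = 43.7·(cos 60.5°, sin 60.5°) = (21.52, 38.03). ∠LWN = 105.4°, so WN runs at 60.5° + (180° − 105.4°) = 135.1° from the x-axis; with |WN| = 22.6, N = W + 22.6·(cos 135.1°, sin 135.1°) = (5.510, 53.99). The perpendicularity gives NV at right angles to WN; with |NV| = 12.8 on the left of WN, V = N + 12.8·(-0.7059, -0.7083) = (-3.525, 44.92). So V.x = -3.525.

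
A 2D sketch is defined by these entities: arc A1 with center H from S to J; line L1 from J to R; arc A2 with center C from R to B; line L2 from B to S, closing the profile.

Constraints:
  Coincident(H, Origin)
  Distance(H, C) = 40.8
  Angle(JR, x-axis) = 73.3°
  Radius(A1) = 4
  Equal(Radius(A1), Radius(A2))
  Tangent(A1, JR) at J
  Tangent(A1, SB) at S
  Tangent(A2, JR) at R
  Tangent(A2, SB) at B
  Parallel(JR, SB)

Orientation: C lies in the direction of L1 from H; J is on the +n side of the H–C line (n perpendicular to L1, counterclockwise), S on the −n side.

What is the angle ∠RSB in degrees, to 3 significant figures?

11.1°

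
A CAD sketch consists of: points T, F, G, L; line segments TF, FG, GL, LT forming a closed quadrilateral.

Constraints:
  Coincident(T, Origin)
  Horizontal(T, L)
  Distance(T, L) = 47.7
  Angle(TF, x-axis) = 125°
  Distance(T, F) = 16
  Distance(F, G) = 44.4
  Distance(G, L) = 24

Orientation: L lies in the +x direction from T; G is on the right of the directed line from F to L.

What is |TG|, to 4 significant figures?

29.86

T is at the origin; TL is horizontal with |TL| = 47.7 and L in +x, so L = (47.7, 0). TF runs at 125.0° with |TF| = 16.0, so F = (-9.177, 13.11). G is determined by |FG| = 44.4 and |GL| = 24.0 together: it lies at the intersection of circle(F, 44.4) and circle(L, 24.0). With |FL| = 58.37, the foot of the radical line on FL is 41.14 from F and the perpendicular offset is √(44.4² − 41.14²) = 16.71. Taking the right-of-FL solution: G = (27.16, -12.41).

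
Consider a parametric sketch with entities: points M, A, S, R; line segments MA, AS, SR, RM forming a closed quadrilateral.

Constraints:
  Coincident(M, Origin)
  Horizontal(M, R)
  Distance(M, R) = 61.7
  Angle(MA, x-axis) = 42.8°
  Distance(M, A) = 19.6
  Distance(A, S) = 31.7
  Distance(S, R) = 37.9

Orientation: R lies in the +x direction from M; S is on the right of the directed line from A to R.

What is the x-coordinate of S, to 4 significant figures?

27.19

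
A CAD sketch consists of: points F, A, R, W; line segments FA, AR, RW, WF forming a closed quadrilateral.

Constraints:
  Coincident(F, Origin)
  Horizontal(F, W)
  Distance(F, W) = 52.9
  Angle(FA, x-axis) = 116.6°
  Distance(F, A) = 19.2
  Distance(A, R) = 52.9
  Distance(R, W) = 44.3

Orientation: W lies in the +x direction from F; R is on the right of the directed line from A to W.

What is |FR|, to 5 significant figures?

33.791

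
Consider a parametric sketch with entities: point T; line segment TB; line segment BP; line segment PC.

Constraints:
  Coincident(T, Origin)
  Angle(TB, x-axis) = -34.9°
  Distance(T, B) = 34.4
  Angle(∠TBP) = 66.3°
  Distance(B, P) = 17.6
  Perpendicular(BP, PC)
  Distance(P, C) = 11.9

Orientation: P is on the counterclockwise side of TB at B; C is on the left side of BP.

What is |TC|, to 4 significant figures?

19.96

∠TBP = 66.3°, so BP runs at -34.9° + (180° − 66.3°) = 78.80° from the x-axis; with |BP| = 17.6, P = B + 17.6·(cos 78.80°, sin 78.80°) = (31.63, -2.417). BP is perpendicular to PC; with |PC| = 11.9 on the left of BP, C = P + 11.9·(-0.9810, 0.1942) = (19.96, -0.1056). Then |TC| = |C − T| = 19.96.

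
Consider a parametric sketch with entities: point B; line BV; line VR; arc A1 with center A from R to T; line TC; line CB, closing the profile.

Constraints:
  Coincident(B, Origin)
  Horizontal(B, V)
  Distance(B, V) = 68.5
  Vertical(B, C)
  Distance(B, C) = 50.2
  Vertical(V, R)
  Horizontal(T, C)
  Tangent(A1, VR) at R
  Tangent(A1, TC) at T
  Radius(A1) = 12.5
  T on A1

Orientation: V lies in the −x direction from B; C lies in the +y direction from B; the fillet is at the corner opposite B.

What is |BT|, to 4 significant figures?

75.21

The virtual corner opposite B is at (-68.50, 50.20). A1 meets VR tangentially, so AR is at right angles to VR and since A1 is tangent to TC there, AT ⟂ TC, with radius 12.5, so the center A sits 12.5 in from both sides at A = (-56.00, 37.70). That places the tangent points at R = (-68.50, 37.70) on VR and T = (-56.00, 50.20) on TC. Then |BT| = |T − B| = 75.21.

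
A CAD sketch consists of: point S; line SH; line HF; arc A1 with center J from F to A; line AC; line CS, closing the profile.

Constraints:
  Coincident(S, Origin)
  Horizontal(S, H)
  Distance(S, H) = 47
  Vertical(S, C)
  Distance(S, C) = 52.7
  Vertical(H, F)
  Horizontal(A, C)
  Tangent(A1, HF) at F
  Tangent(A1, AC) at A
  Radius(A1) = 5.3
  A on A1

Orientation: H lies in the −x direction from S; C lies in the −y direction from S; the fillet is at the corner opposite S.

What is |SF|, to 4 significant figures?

66.75

S is at the origin; S and H share the same y with |SH| = 47.0 and H on the −x side, so H = (-47.00, 0.000). SC is vertical with |SC| = 52.7 and C on the −y side, so C = (0.000, -52.70). The virtual corner opposite S is at (-47.00, -52.70). A1 meets HF tangentially, so JF is at right angles to HF and tangency of A1 to AC means the radius JA is perpendicular to AC, with radius 5.3, so the center J sits 5.3 in from both sides at J = (-41.70, -47.40). That places the tangent points at F = (-47.00, -47.40) on HF and A = (-41.70, -52.70) on AC. Then |SF| = |F − S| = 66.75.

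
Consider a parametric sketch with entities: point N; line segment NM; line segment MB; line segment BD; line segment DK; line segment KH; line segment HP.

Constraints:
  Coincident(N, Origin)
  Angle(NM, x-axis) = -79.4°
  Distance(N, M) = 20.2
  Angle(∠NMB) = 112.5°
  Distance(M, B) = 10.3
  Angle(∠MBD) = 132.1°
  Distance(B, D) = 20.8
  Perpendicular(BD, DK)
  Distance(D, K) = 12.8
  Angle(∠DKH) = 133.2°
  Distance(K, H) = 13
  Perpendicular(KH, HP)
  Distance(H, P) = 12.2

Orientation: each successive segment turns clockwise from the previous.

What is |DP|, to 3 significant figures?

22.0

N is at the origin; NM runs at -79.4° with length 20.2, so M = (3.72, -19.9). ∠NMB = 112.5° gives MB at -147° from the x-axis; with |MB| = 10.3, B = (-4.91, -25.5). ∠MBD = 132.1° gives BD at 165° from the x-axis; with |BD| = 20.8, D = (-25.0, -20.2). BD ⟂ DK, so DK runs at 75.2°; with |DK| = 12.8, K = (-21.8, -7.79). ∠DKH = 133.2° gives KH at 28.4° from the x-axis; with |KH| = 13.0, H = (-10.3, -1.61). KH is perpendicular to HP, so HP runs at -61.6°; with |HP| = 12.2, P = (-4.51, -12.3). Then |DP| = |P − D| = 22.0.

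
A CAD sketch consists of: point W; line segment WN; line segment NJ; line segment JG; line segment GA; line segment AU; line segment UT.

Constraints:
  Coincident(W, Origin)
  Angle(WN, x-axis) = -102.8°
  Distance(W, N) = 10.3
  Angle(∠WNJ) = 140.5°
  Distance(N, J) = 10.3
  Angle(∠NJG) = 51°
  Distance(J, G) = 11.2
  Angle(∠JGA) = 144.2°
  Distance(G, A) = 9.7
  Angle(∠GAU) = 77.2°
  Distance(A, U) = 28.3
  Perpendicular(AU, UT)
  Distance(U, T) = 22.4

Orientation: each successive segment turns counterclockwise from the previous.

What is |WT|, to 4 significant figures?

33.64

∠GAU = 77.2° gives AU at -155.7° from the x-axis; with |AU| = 28.3, U = (-20.77, -11.18). AU ⟂ UT, so UT runs at -65.70°; with |UT| = 22.4, T = (-11.55, -31.59). Then |WT| = |T − W| = 33.64.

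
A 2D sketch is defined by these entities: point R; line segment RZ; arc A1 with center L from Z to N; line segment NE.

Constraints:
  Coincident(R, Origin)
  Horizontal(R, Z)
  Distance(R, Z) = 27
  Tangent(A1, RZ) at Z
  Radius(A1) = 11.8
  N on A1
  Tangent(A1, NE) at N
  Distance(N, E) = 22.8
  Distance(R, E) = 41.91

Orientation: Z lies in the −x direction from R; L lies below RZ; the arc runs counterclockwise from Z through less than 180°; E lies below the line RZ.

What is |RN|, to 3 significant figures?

40.8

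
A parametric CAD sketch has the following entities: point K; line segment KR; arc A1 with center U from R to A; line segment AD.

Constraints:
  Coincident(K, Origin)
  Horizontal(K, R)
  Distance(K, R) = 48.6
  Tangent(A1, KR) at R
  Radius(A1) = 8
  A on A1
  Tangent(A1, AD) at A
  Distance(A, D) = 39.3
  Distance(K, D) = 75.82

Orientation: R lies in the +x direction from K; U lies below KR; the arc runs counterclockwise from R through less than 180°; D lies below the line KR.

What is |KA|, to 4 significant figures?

43.16

K is at the origin; K and R share the same y with |KR| = 48.6 and R on the +x side, so R = (48.60, 0.000). The tangent condition forces UR to be normal to KR, so U = R + (0, -8) = (48.60, -8.000). Since UA ⟂ AD (tangency), |UD| = √(8.0² + 39.3²) = 40.11 regardless of where A sits on A1. So D lies on both circle(K, 75.82) and circle(U, 40.11); the below-KR intersection is D = (59.90, -46.48). A is the foot of the tangent from D: A = (41.53, -11.74).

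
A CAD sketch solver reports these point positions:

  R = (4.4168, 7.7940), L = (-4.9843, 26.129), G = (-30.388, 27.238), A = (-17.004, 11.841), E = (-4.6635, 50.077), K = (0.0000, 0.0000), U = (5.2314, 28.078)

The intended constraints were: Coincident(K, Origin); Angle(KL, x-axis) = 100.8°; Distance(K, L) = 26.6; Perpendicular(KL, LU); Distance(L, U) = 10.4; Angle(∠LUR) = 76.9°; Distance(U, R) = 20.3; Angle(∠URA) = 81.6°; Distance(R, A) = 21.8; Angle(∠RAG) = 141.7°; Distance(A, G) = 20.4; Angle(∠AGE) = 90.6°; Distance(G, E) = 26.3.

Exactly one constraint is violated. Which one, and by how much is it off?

Distance(G, E) = 26.3 — off by 8.10.

K = (0.00, 0.00) ✓; KL at 100.8° ✓; |KL| = 26.60 ✓; ∠(KL, LU) = 90.00° ✓; |LU| = 10.40 ✓; ∠LUR = 76.90° ✓; |UR| = 20.30 ✓; ∠URA = 81.60° ✓; |RA| = 21.80 ✓; ∠RAG = 141.7° ✓; |AG| = 20.40 ✓; ∠AGE = 90.60° ✓; |GE| = 34.40 ✗.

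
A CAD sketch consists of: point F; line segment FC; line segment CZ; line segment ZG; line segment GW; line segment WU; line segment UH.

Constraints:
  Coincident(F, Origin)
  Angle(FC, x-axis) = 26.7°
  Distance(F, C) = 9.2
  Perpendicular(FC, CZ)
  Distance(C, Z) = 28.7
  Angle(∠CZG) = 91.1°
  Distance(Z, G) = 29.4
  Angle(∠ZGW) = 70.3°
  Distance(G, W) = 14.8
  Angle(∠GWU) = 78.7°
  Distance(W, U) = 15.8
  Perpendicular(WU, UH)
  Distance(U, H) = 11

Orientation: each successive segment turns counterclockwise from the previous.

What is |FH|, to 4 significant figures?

33.45

F is at the origin; FC runs at 26.7° with length 9.2, so C = (8.219, 4.134). The perpendicularity gives CZ at right angles to FC, so CZ runs at 116.7°; with |CZ| = 28.7, Z = (-4.676, 29.77). ∠CZG = 91.1° gives ZG at -154.4° from the x-axis; with |ZG| = 29.4, G = (-31.19, 17.07). ∠ZGW = 70.3° gives GW at -44.70° from the x-axis; with |GW| = 14.8, W = (-20.67, 6.660). ∠GWU = 78.7° gives WU at 56.60° from the x-axis; with |WU| = 15.8, U = (-11.97, 19.85). The perpendicularity gives UH at right angles to WU, so UH runs at 146.6°; with |UH| = 11.0, H = (-21.16, 25.91). Then |FH| = |H − F| = 33.45.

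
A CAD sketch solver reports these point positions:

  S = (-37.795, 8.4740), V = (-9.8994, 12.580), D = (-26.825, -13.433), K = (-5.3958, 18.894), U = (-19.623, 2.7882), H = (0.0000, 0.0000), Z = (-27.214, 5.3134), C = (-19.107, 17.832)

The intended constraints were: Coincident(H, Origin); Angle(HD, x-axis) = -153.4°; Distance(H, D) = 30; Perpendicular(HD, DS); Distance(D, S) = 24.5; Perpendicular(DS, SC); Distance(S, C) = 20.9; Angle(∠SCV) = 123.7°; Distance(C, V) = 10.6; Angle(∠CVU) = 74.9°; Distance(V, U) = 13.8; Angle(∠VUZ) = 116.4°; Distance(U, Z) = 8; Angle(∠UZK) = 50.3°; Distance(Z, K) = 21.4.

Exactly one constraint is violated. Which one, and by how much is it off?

Distance(Z, K) = 21.4 — off by 4.30.

H = (0.00, 0.00) ✓; HD at -153.4° ✓; |HD| = 30.00 ✓; ∠(HD, DS) = 90.00° ✓; |DS| = 24.50 ✓; ∠(DS, SC) = 90.00° ✓; |SC| = 20.90 ✓; ∠SCV = 123.7° ✓; |CV| = 10.60 ✓; ∠CVU = 74.90° ✓; |VU| = 13.80 ✓; ∠VUZ = 116.4° ✓; |UZ| = 8.000 ✓; ∠UZK = 50.30° ✓; |ZK| = 25.70 ✗.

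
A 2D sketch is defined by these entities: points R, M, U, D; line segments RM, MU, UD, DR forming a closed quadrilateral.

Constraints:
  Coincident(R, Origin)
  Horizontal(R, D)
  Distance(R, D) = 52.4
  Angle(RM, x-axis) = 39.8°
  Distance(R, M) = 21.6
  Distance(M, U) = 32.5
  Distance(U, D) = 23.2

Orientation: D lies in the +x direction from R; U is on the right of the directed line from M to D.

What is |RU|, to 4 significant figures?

36.45

Checks: |MU| = 32.50 ✓; |UD| = 23.20 ✓.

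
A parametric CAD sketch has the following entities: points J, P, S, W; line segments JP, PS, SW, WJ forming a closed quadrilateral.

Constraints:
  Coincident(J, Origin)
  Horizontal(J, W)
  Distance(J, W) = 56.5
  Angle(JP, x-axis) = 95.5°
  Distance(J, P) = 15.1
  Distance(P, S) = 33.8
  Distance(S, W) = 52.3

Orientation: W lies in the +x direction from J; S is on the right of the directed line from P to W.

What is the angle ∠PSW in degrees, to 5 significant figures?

85.231°

Checks: |PS| = 33.80 ✓; |SW| = 52.30 ✓.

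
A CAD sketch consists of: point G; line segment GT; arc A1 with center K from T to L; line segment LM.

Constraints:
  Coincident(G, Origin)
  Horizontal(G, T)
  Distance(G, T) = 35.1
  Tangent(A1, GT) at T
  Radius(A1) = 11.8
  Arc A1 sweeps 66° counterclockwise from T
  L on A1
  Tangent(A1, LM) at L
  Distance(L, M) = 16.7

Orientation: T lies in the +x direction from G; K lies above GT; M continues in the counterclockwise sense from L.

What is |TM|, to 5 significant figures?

28.358

G is at the origin; GT is horizontal with |GT| = 35.1 and T on the +x side, so T = (35.100, 0.0000). Tangency of A1 to GT means the radius KT is perpendicular to GT, so K = T + (0, 11.8) = (35.100, 11.800). On A1, T sits at bearing -90° from K; a 66° counterclockwise sweep puts L at bearing -24°, so L = K + 11.8·(cos -24°, sin -24°) = (45.880, 7.0005). Since A1 is tangent to LM there, KL ⟂ LM, so LM runs along (−sin -24°, cos -24°); with |LM| = 16.7, M = (52.672, 22.257). Then |TM| = |M − T| = 28.358.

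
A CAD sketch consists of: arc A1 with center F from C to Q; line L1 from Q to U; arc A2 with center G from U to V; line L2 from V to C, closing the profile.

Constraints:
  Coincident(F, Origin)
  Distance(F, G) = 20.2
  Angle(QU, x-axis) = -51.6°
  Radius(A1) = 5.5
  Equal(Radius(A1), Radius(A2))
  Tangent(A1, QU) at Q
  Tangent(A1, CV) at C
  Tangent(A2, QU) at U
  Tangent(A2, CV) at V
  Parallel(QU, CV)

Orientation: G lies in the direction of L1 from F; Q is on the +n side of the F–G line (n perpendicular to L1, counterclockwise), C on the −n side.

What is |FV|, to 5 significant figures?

20.935

The slot axis is L1's direction at -51.6°, so u = (cos -51.6°, sin -51.6°) = (0.62115, -0.78369) and n = (−sin -51.6°, cos -51.6°) = (0.78369, 0.62115). F is at the origin and G lies 20.2 along u from F, so G = 20.2·u = (12.547, -15.831). Tangency of A1 to both parallel lines with radius 5.5 puts Q and C at F ± 5.5·n: Q = (4.3103, 3.4163), C = (-4.3103, -3.4163). Equal radii place U and V the same way about G: U = G + 5.5·n = (16.857, -12.414), V = G − 5.5·n = (8.2369, -19.247). Then |FV| = |V − F| = 20.935.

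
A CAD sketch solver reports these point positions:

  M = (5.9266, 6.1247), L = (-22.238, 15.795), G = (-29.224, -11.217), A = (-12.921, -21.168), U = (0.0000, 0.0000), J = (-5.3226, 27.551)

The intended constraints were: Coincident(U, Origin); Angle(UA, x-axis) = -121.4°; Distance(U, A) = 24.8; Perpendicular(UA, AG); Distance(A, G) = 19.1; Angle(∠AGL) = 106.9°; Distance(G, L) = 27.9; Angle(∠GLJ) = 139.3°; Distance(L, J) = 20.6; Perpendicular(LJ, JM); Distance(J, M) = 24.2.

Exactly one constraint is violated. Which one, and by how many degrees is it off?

Perpendicular(LJ, JM) — off by 7.10°.

U = (0.00, 0.00) ✓; UA at -121.4° ✓; |UA| = 24.80 ✓; ∠(UA, AG) = 90.00° ✓; |AG| = 19.10 ✓; ∠AGL = 106.9° ✓; |GL| = 27.90 ✓; ∠GLJ = 139.3° ✓; |LJ| = 20.60 ✓; ∠(LJ, JM) = 97.10° ✗; |JM| = 24.20 ✓.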